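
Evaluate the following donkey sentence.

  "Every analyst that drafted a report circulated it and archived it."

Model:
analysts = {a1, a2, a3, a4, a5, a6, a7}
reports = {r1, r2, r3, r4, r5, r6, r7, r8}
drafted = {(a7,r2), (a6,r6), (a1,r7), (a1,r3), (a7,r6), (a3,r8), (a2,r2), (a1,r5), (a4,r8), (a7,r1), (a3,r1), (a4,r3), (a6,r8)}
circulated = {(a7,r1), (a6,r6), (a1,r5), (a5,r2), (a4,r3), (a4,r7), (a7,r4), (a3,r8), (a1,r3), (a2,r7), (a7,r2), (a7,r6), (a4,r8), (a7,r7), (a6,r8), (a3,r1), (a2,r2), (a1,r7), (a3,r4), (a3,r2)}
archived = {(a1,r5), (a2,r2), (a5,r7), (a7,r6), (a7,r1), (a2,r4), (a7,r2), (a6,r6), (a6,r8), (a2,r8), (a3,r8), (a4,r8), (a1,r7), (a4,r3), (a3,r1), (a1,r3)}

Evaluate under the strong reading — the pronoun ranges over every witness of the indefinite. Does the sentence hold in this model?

True

"it" takes "a report" as antecedent — a donkey pronoun bound across the clause boundary.
Strong reading: for every (a,r) with drafted(a,r), circulated(a,r) ∧ archived(a,r).
Restrictor pairs: (a1,r3) ✓  (a1,r5) ✓  (a1,r7) ✓  (a2,r2) ✓  (a3,r1) ✓  (a3,r8) ✓  (a4,r3) ✓  (a4,r8) ✓  (a6,r6) ✓  (a6,r8) ✓  (a7,r1) ✓  (a7,r2) ✓  (a7,r6) ✓
Every restrictor pair satisfies the scope.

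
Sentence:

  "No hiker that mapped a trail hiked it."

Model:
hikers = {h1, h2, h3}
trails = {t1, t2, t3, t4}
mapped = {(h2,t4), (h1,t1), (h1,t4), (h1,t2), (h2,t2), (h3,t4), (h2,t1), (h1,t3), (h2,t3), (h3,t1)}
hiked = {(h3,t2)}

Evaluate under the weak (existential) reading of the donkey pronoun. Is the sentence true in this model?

"it" takes "a trail" as antecedent — a donkey pronoun bound across the clause boundary.
Truth condition: for no (h,t) with mapped(h,t) does hiked(h,t) hold.
Restrictor pairs — does the scope hold? (h1,t1):fails  (h1,t2):fails  (h1,t3):fails  (h1,t4):fails  (h2,t1):fails  (h2,t2):fails  (h2,t3):fails  (h2,t4):fails  (h3,t1):fails  (h3,t4):fails
Scope holds for no restrictor pair, so the sentence is true.

True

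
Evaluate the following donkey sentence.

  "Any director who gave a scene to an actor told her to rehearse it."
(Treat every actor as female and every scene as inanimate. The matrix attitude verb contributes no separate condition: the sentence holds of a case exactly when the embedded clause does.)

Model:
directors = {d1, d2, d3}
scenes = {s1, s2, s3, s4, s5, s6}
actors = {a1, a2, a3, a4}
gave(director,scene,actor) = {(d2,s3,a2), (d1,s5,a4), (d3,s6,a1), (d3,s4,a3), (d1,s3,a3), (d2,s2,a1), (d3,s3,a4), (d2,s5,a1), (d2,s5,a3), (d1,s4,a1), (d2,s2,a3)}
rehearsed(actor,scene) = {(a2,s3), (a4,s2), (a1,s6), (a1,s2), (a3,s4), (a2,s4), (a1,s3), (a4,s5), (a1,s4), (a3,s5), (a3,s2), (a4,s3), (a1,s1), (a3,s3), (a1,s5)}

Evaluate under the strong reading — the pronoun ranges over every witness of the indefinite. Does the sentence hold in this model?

"her" takes "an actor" as antecedent and "it" takes "a scene"; both are donkey pronouns co-varying with the restrictor.
Strong reading: for every (d,s,a) with gave(d,s,a), rehearsed(a,s).
Restrictor triples: (d1,s3,a3)→rehearsed(a3,s3) ✓  (d1,s4,a1)→rehearsed(a1,s4) ✓  (d1,s5,a4)→rehearsed(a4,s5) ✓  (d2,s2,a1)→rehearsed(a1,s2) ✓  (d2,s2,a3)→rehearsed(a3,s2) ✓  (d2,s3,a2)→rehearsed(a2,s3) ✓  (d2,s5,a1)→rehearsed(a1,s5) ✓  (d2,s5,a3)→rehearsed(a3,s5) ✓  (d3,s3,a4)→rehearsed(a4,s3) ✓  (d3,s4,a3)→rehearsed(a3,s4) ✓  (d3,s6,a1)→rehearsed(a1,s6) ✓
Every restrictor triple satisfies the scope.

True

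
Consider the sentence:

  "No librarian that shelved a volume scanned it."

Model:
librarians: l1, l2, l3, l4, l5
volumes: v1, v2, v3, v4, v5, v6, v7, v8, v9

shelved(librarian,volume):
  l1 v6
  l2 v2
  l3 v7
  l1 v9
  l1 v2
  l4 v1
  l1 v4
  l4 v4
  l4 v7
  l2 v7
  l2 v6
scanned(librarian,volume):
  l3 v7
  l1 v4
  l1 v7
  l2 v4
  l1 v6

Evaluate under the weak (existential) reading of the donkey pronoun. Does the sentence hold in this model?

"it" takes "a volume" as antecedent — a donkey pronoun bound across the clause boundary.
Truth condition: for no (l,v) with shelved(l,v) does scanned(l,v) hold.
Restrictor pairs — does the scope hold? (l1,v2):fails  (l1,v4):holds  (l1,v6):holds  (l1,v9):fails  (l2,v2):fails  (l2,v6):fails  (l2,v7):fails  (l3,v7):holds  (l4,v1):fails  (l4,v4):fails  (l4,v7):fails
Scope holds for 3 pair(s), so the sentence is false.

False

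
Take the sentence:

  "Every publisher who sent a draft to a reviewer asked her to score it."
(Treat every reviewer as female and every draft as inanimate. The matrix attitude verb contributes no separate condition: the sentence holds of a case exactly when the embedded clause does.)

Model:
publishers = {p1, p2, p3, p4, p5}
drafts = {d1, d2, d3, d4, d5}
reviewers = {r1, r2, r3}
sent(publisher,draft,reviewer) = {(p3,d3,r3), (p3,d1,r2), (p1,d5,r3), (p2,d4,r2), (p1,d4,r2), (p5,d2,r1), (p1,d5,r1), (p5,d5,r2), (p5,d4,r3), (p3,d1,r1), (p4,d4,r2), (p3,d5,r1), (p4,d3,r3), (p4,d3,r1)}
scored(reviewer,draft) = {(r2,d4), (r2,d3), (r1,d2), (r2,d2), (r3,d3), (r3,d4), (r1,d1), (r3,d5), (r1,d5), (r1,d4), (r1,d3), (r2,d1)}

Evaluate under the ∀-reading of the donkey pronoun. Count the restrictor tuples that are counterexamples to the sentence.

"her" takes "a reviewer" as antecedent and "it" takes "a draft"; both are donkey pronouns co-varying with the restrictor.
Strong reading: for every (p,d,r) with sent(p,d,r), scored(r,d).
Restrictor triples: (p1,d4,r2)→scored(r2,d4) ✓  (p1,d5,r1)→scored(r1,d5) ✓  (p1,d5,r3)→scored(r3,d5) ✓  (p2,d4,r2)→scored(r2,d4) ✓  (p3,d1,r1)→scored(r1,d1) ✓  (p3,d1,r2)→scored(r2,d1) ✓  (p3,d3,r3)→scored(r3,d3) ✓  (p3,d5,r1)→scored(r1,d5) ✓  (p4,d3,r1)→scored(r1,d3) ✓  (p4,d3,r3)→scored(r3,d3) ✓  (p4,d4,r2)→scored(r2,d4) ✓  (p5,d2,r1)→scored(r1,d2) ✓  (p5,d4,r3)→scored(r3,d4) ✓  (p5,d5,r2)→scored(r2,d5) ✗
Counterexamples (restrictor triples failing the scope): 1.

1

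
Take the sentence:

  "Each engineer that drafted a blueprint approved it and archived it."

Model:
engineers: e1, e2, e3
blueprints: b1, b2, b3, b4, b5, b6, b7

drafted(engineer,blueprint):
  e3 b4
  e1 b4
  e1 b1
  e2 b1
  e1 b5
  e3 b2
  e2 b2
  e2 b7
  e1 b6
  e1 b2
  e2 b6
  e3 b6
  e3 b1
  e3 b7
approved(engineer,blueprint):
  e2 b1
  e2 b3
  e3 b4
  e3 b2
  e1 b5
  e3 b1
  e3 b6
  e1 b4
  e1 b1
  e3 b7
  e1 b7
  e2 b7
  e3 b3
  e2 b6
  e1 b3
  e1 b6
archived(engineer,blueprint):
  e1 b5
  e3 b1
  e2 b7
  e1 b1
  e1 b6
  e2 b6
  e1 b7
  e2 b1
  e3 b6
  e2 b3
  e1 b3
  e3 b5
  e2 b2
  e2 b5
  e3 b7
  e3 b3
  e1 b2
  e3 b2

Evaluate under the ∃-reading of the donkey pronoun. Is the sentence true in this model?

True

"it" takes "a blueprint" as antecedent — a donkey pronoun bound across the clause boundary.
Weak reading: every engineer e with some drafted-blueprint has at least one drafted-blueprint b such that approved(e,b) ∧ archived(e,b).
Per engineer: e1:✓  e2:✓  e3:✓
Every engineer in the restrictor has a witness.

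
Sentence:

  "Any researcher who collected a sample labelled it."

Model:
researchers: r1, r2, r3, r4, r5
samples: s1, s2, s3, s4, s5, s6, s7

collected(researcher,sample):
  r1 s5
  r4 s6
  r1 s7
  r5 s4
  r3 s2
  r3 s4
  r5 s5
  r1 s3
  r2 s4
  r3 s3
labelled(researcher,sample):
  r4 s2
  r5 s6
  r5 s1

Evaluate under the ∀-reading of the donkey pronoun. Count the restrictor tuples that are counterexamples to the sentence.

"it" takes "a sample" as antecedent — a donkey pronoun bound across the clause boundary.
Strong reading: for every (r,s) with collected(r,s), labelled(r,s).
Restrictor pairs: (r1,s3) ✗  (r1,s5) ✗  (r1,s7) ✗  (r2,s4) ✗  (r3,s2) ✗  (r3,s3) ✗  (r3,s4) ✗  (r4,s6) ✗  (r5,s4) ✗  (r5,s5) ✗
Counterexamples (restrictor pairs failing the scope): 10.

10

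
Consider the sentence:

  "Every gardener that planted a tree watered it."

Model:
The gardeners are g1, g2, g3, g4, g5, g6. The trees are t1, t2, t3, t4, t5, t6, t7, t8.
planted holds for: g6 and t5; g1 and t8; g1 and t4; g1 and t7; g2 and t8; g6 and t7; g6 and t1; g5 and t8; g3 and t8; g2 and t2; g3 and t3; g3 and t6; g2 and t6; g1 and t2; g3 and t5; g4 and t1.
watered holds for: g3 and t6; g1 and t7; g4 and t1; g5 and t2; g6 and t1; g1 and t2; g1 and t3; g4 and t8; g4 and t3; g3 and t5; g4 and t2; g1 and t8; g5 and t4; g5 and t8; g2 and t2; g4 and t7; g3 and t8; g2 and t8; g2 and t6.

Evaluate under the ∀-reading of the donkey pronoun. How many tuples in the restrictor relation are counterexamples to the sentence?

4

"it" takes "a tree" as antecedent — a donkey pronoun bound across the clause boundary.
Strong reading: for every (g,t) with planted(g,t), watered(g,t).
Restrictor pairs: (g1,t2) ✓  (g1,t4) ✗  (g1,t7) ✓  (g1,t8) ✓  (g2,t2) ✓  (g2,t6) ✓  (g2,t8) ✓  (g3,t3) ✗  (g3,t5) ✓  (g3,t6) ✓  (g3,t8) ✓  (g4,t1) ✓  (g5,t8) ✓  (g6,t1) ✓  (g6,t5) ✗  (g6,t7) ✗
Counterexamples (restrictor pairs failing the scope): 4.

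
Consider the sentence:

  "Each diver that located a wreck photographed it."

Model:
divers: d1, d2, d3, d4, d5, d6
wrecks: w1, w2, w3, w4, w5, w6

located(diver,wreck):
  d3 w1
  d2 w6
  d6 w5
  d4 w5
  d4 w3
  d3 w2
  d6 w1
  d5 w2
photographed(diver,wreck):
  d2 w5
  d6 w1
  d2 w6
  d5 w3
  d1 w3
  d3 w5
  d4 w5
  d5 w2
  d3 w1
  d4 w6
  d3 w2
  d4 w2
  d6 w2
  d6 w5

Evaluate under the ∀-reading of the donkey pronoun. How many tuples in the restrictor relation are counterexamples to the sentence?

1

"it" takes "a wreck" as antecedent — a donkey pronoun bound across the clause boundary.
Strong reading: for every (d,w) with located(d,w), photographed(d,w).
Restrictor pairs: (d2,w6) ✓  (d3,w1) ✓  (d3,w2) ✓  (d4,w3) ✗  (d4,w5) ✓  (d5,w2) ✓  (d6,w1) ✓  (d6,w5) ✓
Counterexamples (restrictor pairs failing the scope): 1.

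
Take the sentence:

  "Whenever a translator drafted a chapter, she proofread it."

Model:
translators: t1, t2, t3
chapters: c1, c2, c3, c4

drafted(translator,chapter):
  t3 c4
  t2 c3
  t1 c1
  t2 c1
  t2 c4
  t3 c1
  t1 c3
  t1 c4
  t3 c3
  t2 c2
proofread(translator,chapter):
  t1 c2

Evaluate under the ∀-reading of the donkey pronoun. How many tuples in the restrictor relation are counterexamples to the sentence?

10

"it" takes "a chapter" as antecedent — a donkey pronoun bound across the clause boundary.
Strong reading: for every (t,c) with drafted(t,c), proofread(t,c).
Restrictor pairs: (t1,c1) ✗  (t1,c3) ✗  (t1,c4) ✗  (t2,c1) ✗  (t2,c2) ✗  (t2,c3) ✗  (t2,c4) ✗  (t3,c1) ✗  (t3,c3) ✗  (t3,c4) ✗
Counterexamples (restrictor pairs failing the scope): 10.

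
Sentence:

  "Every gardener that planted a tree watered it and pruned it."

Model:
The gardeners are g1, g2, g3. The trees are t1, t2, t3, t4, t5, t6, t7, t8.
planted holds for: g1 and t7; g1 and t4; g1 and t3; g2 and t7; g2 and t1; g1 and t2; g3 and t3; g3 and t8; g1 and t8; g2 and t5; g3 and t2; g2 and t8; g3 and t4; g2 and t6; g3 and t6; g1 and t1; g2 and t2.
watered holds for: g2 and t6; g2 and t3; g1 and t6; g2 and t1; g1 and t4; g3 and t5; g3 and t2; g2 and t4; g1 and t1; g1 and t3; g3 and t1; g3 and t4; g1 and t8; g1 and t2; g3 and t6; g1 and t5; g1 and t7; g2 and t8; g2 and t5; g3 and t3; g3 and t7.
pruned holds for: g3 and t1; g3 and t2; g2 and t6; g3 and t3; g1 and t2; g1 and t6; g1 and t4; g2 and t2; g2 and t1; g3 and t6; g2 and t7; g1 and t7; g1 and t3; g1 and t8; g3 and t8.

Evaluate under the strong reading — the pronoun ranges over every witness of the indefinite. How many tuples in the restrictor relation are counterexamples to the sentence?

7

"it" takes "a tree" as antecedent — a donkey pronoun bound across the clause boundary.
Strong reading: for every (g,t) with planted(g,t), watered(g,t) ∧ pruned(g,t).
Restrictor pairs: (g1,t1) ✗  (g1,t2) ✓  (g1,t3) ✓  (g1,t4) ✓  (g1,t7) ✓  (g1,t8) ✓  (g2,t1) ✓  (g2,t2) ✗  (g2,t5) ✗  (g2,t6) ✓  (g2,t7) ✗  (g2,t8) ✗  (g3,t2) ✓  (g3,t3) ✓  (g3,t4) ✗  (g3,t6) ✓  (g3,t8) ✗
Counterexamples (restrictor pairs failing the scope): 7.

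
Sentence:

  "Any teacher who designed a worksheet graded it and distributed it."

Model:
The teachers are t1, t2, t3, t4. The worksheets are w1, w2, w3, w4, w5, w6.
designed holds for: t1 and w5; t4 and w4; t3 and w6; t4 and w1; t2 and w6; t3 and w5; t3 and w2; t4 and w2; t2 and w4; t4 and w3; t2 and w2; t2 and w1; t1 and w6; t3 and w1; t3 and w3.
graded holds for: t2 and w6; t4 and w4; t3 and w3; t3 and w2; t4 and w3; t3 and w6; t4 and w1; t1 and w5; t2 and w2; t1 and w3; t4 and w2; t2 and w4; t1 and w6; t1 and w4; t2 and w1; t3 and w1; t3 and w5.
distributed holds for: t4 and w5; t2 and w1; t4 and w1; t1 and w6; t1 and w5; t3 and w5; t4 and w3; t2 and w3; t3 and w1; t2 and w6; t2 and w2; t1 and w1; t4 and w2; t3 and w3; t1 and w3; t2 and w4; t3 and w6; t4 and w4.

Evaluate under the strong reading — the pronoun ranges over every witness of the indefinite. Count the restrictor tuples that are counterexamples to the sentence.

"it" takes "a worksheet" as antecedent — a donkey pronoun bound across the clause boundary.
Strong reading: for every (t,w) with designed(t,w), graded(t,w) ∧ distributed(t,w).
Restrictor pairs: (t1,w5) ✓  (t1,w6) ✓  (t2,w1) ✓  (t2,w2) ✓  (t2,w4) ✓  (t2,w6) ✓  (t3,w1) ✓  (t3,w2) ✗  (t3,w3) ✓  (t3,w5) ✓  (t3,w6) ✓  (t4,w1) ✓  (t4,w2) ✓  (t4,w3) ✓  (t4,w4) ✓
Counterexamples (restrictor pairs failing the scope): 1.

1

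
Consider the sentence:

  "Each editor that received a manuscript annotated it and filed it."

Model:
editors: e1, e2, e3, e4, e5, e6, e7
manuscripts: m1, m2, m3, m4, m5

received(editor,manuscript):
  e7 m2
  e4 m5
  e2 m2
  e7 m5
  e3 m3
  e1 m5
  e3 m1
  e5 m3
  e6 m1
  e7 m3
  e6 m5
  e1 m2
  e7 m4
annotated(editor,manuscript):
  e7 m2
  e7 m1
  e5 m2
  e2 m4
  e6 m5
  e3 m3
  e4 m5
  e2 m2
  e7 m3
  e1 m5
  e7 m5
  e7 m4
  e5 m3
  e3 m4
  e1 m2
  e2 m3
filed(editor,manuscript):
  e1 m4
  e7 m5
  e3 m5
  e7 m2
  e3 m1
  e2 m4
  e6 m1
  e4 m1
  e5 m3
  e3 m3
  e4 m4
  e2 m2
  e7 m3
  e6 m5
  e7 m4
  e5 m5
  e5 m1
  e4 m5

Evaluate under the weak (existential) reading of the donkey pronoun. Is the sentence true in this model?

"it" takes "a manuscript" as antecedent — a donkey pronoun bound across the clause boundary.
Weak reading: every editor e with some received-manuscript has at least one received-manuscript m such that annotated(e,m) ∧ filed(e,m).
Per editor: e1:✗  e2:✓  e3:✓  e4:✓  e5:✓  e6:✓  e7:✓
e1 has no witness among its received-manuscripts.

False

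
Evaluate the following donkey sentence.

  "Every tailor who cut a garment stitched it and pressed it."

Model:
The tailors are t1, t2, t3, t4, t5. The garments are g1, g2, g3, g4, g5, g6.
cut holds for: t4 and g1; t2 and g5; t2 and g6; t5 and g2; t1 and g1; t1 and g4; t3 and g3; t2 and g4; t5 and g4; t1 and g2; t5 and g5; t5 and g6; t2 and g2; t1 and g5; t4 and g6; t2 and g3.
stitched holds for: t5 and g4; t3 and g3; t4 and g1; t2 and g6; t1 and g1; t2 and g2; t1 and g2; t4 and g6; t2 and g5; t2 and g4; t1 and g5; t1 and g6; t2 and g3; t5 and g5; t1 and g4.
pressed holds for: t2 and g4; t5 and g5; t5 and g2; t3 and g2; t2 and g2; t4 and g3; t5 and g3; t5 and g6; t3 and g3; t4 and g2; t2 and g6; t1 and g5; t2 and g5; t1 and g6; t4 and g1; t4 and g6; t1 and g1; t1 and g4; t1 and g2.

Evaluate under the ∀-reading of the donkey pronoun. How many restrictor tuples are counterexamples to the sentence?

"it" takes "a garment" as antecedent — a donkey pronoun bound across the clause boundary.
Strong reading: for every (t,g) with cut(t,g), stitched(t,g) ∧ pressed(t,g).
Restrictor pairs: (t1,g1) ✓  (t1,g2) ✓  (t1,g4) ✓  (t1,g5) ✓  (t2,g2) ✓  (t2,g3) ✗  (t2,g4) ✓  (t2,g5) ✓  (t2,g6) ✓  (t3,g3) ✓  (t4,g1) ✓  (t4,g6) ✓  (t5,g2) ✗  (t5,g4) ✗  (t5,g5) ✓  (t5,g6) ✗
Counterexamples (restrictor pairs failing the scope): 4.

4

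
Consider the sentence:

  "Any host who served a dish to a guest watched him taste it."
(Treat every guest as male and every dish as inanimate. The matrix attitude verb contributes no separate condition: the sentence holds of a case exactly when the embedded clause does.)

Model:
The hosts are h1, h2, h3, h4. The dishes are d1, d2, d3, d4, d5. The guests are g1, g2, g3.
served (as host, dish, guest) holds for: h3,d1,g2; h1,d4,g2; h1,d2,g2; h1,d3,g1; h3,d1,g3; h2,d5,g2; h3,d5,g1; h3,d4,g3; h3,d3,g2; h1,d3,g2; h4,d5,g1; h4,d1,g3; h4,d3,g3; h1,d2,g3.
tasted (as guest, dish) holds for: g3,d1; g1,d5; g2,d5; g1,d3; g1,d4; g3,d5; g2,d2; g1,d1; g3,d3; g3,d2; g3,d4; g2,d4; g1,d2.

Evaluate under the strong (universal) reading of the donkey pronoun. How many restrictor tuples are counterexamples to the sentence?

3

"him" takes "a guest" as antecedent and "it" takes "a dish"; both are donkey pronouns co-varying with the restrictor.
Strong reading: for every (h,d,g) with served(h,d,g), tasted(g,d).
Restrictor triples: (h1,d2,g2)→tasted(g2,d2) ✓  (h1,d2,g3)→tasted(g3,d2) ✓  (h1,d3,g1)→tasted(g1,d3) ✓  (h1,d3,g2)→tasted(g2,d3) ✗  (h1,d4,g2)→tasted(g2,d4) ✓  (h2,d5,g2)→tasted(g2,d5) ✓  (h3,d1,g2)→tasted(g2,d1) ✗  (h3,d1,g3)→tasted(g3,d1) ✓  (h3,d3,g2)→tasted(g2,d3) ✗  (h3,d4,g3)→tasted(g3,d4) ✓  (h3,d5,g1)→tasted(g1,d5) ✓  (h4,d1,g3)→tasted(g3,d1) ✓  (h4,d3,g3)→tasted(g3,d3) ✓  (h4,d5,g1)→tasted(g1,d5) ✓
Counterexamples (restrictor triples failing the scope): 3.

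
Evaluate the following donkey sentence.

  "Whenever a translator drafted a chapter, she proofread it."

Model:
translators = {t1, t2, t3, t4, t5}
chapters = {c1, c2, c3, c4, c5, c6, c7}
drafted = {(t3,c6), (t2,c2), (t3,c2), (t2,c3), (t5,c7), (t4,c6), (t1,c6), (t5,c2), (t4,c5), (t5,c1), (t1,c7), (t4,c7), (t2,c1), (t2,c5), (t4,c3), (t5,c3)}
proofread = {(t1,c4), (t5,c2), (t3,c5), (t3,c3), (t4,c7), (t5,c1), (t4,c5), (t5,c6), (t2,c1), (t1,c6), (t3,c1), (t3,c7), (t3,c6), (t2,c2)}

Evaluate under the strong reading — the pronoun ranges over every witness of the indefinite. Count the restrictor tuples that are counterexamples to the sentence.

8

"it" takes "a chapter" as antecedent — a donkey pronoun bound across the clause boundary.
Strong reading: for every (t,c) with drafted(t,c), proofread(t,c).
Restrictor pairs: (t1,c6) ✓  (t1,c7) ✗  (t2,c1) ✓  (t2,c2) ✓  (t2,c3) ✗  (t2,c5) ✗  (t3,c2) ✗  (t3,c6) ✓  (t4,c3) ✗  (t4,c5) ✓  (t4,c6) ✗  (t4,c7) ✓  (t5,c1) ✓  (t5,c2) ✓  (t5,c3) ✗  (t5,c7) ✗
Counterexamples (restrictor pairs failing the scope): 8.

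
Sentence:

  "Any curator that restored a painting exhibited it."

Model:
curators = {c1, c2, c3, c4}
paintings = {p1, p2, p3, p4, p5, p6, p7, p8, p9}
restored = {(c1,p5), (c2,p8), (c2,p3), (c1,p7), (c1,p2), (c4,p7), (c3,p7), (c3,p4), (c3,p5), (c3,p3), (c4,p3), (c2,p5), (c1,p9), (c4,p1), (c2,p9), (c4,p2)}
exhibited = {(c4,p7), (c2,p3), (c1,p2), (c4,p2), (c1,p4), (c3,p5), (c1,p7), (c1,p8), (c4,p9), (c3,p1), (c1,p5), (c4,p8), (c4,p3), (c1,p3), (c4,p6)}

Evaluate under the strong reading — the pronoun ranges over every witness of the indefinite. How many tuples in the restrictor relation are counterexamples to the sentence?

8

"it" takes "a painting" as antecedent — a donkey pronoun bound across the clause boundary.
Strong reading: for every (c,p) with restored(c,p), exhibited(c,p).
Restrictor pairs: (c1,p2) ✓  (c1,p5) ✓  (c1,p7) ✓  (c1,p9) ✗  (c2,p3) ✓  (c2,p5) ✗  (c2,p8) ✗  (c2,p9) ✗  (c3,p3) ✗  (c3,p4) ✗  (c3,p5) ✓  (c3,p7) ✗  (c4,p1) ✗  (c4,p2) ✓  (c4,p3) ✓  (c4,p7) ✓
Counterexamples (restrictor pairs failing the scope): 8.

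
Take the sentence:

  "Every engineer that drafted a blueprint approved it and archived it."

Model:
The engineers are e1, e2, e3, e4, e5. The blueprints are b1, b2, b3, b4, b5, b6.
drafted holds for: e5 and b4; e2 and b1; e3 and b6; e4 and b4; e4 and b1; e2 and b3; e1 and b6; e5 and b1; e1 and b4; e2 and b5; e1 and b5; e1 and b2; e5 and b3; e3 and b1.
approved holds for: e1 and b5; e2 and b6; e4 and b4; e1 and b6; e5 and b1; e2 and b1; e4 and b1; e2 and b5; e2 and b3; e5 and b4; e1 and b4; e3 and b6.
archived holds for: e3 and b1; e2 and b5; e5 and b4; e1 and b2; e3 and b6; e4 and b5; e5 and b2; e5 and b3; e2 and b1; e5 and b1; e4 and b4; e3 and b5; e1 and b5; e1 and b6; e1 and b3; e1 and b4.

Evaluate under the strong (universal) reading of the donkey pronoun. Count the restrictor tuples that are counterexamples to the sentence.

"it" takes "a blueprint" as antecedent — a donkey pronoun bound across the clause boundary.
Strong reading: for every (e,b) with drafted(e,b), approved(e,b) ∧ archived(e,b).
Restrictor pairs: (e1,b2) ✗  (e1,b4) ✓  (e1,b5) ✓  (e1,b6) ✓  (e2,b1) ✓  (e2,b3) ✗  (e2,b5) ✓  (e3,b1) ✗  (e3,b6) ✓  (e4,b1) ✗  (e4,b4) ✓  (e5,b1) ✓  (e5,b3) ✗  (e5,b4) ✓
Counterexamples (restrictor pairs failing the scope): 5.

5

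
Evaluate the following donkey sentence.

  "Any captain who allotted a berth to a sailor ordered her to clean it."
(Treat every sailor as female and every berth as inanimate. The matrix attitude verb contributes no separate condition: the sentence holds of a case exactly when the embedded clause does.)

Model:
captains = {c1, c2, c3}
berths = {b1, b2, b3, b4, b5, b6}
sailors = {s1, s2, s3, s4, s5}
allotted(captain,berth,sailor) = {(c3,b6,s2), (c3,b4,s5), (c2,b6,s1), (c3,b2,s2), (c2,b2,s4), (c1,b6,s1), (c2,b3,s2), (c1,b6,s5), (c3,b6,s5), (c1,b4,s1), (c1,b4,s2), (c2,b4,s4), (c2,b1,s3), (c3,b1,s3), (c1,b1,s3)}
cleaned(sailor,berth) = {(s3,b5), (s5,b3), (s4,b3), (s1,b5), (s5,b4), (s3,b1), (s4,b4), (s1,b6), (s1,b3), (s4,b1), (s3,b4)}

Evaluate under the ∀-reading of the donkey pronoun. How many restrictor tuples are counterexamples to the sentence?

"her" takes "a sailor" as antecedent and "it" takes "a berth"; both are donkey pronouns co-varying with the restrictor.
Strong reading: for every (c,b,s) with allotted(c,b,s), cleaned(s,b).
Restrictor triples: (c1,b1,s3)→cleaned(s3,b1) ✓  (c1,b4,s1)→cleaned(s1,b4) ✗  (c1,b4,s2)→cleaned(s2,b4) ✗  (c1,b6,s1)→cleaned(s1,b6) ✓  (c1,b6,s5)→cleaned(s5,b6) ✗  (c2,b1,s3)→cleaned(s3,b1) ✓  (c2,b2,s4)→cleaned(s4,b2) ✗  (c2,b3,s2)→cleaned(s2,b3) ✗  (c2,b4,s4)→cleaned(s4,b4) ✓  (c2,b6,s1)→cleaned(s1,b6) ✓  (c3,b1,s3)→cleaned(s3,b1) ✓  (c3,b2,s2)→cleaned(s2,b2) ✗  (c3,b4,s5)→cleaned(s5,b4) ✓  (c3,b6,s2)→cleaned(s2,b6) ✗  (c3,b6,s5)→cleaned(s5,b6) ✗
Counterexamples (restrictor triples failing the scope): 8.

8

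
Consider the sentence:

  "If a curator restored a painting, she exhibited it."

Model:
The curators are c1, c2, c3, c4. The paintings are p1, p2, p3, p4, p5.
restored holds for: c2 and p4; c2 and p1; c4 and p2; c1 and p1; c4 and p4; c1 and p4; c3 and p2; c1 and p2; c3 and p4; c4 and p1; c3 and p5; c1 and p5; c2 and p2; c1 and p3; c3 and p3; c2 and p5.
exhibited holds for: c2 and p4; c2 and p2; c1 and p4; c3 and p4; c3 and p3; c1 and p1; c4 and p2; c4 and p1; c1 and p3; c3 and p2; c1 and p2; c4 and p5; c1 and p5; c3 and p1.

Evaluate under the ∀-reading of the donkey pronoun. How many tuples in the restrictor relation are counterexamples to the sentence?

4

"it" takes "a painting" as antecedent — a donkey pronoun bound across the clause boundary.
Strong reading: for every (c,p) with restored(c,p), exhibited(c,p).
Restrictor pairs: (c1,p1) ✓  (c1,p2) ✓  (c1,p3) ✓  (c1,p4) ✓  (c1,p5) ✓  (c2,p1) ✗  (c2,p2) ✓  (c2,p4) ✓  (c2,p5) ✗  (c3,p2) ✓  (c3,p3) ✓  (c3,p4) ✓  (c3,p5) ✗  (c4,p1) ✓  (c4,p2) ✓  (c4,p4) ✗
Counterexamples (restrictor pairs failing the scope): 4.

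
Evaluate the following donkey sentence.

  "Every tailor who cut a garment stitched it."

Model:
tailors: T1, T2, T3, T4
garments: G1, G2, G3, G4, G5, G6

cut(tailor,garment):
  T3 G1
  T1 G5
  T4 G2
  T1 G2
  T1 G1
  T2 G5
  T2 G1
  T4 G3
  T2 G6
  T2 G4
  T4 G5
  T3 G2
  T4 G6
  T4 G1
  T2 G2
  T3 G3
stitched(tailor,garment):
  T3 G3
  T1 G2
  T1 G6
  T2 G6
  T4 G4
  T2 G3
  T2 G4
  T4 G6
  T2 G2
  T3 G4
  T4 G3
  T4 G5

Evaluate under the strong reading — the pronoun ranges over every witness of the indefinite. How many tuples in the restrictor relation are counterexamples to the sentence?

"it" takes "a garment" as antecedent — a donkey pronoun bound across the clause boundary.
Strong reading: for every (t,g) with cut(t,g), stitched(t,g).
Restrictor pairs: (T1,G1) ✗  (T1,G2) ✓  (T1,G5) ✗  (T2,G1) ✗  (T2,G2) ✓  (T2,G4) ✓  (T2,G5) ✗  (T2,G6) ✓  (T3,G1) ✗  (T3,G2) ✗  (T3,G3) ✓  (T4,G1) ✗  (T4,G2) ✗  (T4,G3) ✓  (T4,G5) ✓  (T4,G6) ✓
Counterexamples (restrictor pairs failing the scope): 8.

8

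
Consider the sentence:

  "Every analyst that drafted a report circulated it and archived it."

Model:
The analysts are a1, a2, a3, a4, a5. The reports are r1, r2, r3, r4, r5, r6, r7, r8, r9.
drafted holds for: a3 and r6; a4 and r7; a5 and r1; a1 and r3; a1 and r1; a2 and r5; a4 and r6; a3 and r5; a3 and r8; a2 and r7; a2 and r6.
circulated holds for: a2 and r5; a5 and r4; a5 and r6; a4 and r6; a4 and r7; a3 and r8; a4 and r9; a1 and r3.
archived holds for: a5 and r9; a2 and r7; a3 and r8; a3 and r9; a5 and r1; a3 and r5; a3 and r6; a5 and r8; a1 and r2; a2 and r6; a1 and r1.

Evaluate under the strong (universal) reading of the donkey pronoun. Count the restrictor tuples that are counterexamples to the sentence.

"it" takes "a report" as antecedent — a donkey pronoun bound across the clause boundary.
Strong reading: for every (a,r) with drafted(a,r), circulated(a,r) ∧ archived(a,r).
Restrictor pairs: (a1,r1) ✗  (a1,r3) ✗  (a2,r5) ✗  (a2,r6) ✗  (a2,r7) ✗  (a3,r5) ✗  (a3,r6) ✗  (a3,r8) ✓  (a4,r6) ✗  (a4,r7) ✗  (a5,r1) ✗
Counterexamples (restrictor pairs failing the scope): 10.

10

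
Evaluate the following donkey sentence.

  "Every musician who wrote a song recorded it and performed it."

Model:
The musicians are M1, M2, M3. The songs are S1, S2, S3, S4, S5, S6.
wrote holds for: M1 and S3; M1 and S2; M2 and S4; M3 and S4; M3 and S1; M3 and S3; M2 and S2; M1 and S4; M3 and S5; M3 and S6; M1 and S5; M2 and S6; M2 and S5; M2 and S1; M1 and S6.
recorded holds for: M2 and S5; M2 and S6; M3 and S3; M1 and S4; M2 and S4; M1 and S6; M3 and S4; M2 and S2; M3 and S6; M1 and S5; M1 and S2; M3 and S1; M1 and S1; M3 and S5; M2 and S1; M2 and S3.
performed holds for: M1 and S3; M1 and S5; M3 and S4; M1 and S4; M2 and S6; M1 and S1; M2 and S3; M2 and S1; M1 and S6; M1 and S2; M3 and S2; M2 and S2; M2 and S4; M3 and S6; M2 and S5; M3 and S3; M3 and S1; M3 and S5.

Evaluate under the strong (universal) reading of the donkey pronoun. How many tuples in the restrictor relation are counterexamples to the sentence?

1

"it" takes "a song" as antecedent — a donkey pronoun bound across the clause boundary.
Strong reading: for every (m,s) with wrote(m,s), recorded(m,s) ∧ performed(m,s).
Restrictor pairs: (M1,S2) ✓  (M1,S3) ✗  (M1,S4) ✓  (M1,S5) ✓  (M1,S6) ✓  (M2,S1) ✓  (M2,S2) ✓  (M2,S4) ✓  (M2,S5) ✓  (M2,S6) ✓  (M3,S1) ✓  (M3,S3) ✓  (M3,S4) ✓  (M3,S5) ✓  (M3,S6) ✓
Counterexamples (restrictor pairs failing the scope): 1.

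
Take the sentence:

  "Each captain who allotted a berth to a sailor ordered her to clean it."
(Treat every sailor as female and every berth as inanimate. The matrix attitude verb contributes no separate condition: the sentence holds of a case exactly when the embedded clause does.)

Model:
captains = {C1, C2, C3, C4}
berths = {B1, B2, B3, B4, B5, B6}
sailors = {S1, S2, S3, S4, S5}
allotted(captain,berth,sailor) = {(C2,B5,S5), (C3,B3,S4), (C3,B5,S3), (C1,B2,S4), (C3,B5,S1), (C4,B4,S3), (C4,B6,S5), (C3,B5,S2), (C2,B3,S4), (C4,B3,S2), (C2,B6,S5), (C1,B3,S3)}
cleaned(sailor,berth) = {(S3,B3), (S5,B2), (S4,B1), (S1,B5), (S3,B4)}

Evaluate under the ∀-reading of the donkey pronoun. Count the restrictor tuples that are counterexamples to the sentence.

"her" takes "a sailor" as antecedent and "it" takes "a berth"; both are donkey pronouns co-varying with the restrictor.
Strong reading: for every (c,b,s) with allotted(c,b,s), cleaned(s,b).
Restrictor triples: (C1,B2,S4)→cleaned(S4,B2) ✗  (C1,B3,S3)→cleaned(S3,B3) ✓  (C2,B3,S4)→cleaned(S4,B3) ✗  (C2,B5,S5)→cleaned(S5,B5) ✗  (C2,B6,S5)→cleaned(S5,B6) ✗  (C3,B3,S4)→cleaned(S4,B3) ✗  (C3,B5,S1)→cleaned(S1,B5) ✓  (C3,B5,S2)→cleaned(S2,B5) ✗  (C3,B5,S3)→cleaned(S3,B5) ✗  (C4,B3,S2)→cleaned(S2,B3) ✗  (C4,B4,S3)→cleaned(S3,B4) ✓  (C4,B6,S5)→cleaned(S5,B6) ✗
Counterexamples (restrictor triples failing the scope): 9.

9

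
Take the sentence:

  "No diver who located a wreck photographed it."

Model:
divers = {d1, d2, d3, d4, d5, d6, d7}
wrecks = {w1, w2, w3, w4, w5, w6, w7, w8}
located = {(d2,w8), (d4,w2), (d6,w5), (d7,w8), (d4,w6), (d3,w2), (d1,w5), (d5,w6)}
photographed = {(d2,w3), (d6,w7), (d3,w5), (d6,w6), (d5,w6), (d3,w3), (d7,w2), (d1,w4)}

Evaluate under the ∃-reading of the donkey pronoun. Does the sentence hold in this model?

"it" takes "a wreck" as antecedent — a donkey pronoun bound across the clause boundary.
Truth condition: for no (d,w) with located(d,w) does photographed(d,w) hold.
Restrictor pairs — does the scope hold? (d1,w5):fails  (d2,w8):fails  (d3,w2):fails  (d4,w2):fails  (d4,w6):fails  (d5,w6):holds  (d6,w5):fails  (d7,w8):fails
Scope holds for 1 pair(s), so the sentence is false.

False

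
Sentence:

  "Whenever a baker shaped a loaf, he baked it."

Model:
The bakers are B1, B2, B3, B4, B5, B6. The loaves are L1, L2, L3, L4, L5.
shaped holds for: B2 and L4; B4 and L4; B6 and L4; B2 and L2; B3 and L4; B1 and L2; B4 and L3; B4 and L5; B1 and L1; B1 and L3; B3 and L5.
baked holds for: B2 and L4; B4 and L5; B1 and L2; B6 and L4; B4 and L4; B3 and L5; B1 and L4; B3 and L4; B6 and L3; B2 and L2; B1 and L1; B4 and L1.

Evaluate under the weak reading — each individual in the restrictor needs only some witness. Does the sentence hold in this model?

True

"it" takes "a loaf" as antecedent — a donkey pronoun bound across the clause boundary.
Weak reading: every baker b with some shaped-loaf has at least one shaped-loaf l such that baked(b,l).
Per baker: B1:✓  B2:✓  B3:✓  B4:✓  B6:✓
Every baker in the restrictor has a witness.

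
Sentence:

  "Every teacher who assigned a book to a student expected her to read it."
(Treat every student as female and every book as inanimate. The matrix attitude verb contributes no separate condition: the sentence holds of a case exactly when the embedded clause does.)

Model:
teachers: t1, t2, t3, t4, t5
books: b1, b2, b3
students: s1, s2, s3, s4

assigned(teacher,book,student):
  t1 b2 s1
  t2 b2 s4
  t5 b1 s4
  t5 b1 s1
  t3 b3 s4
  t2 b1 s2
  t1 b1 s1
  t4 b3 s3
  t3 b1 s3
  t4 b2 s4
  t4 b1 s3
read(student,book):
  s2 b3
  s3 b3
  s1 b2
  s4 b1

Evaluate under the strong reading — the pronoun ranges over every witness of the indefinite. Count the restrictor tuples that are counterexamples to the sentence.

"her" takes "a student" as antecedent and "it" takes "a book"; both are donkey pronouns co-varying with the restrictor.
Strong reading: for every (t,b,s) with assigned(t,b,s), read(s,b).
Restrictor triples: (t1,b1,s1)→read(s1,b1) ✗  (t1,b2,s1)→read(s1,b2) ✓  (t2,b1,s2)→read(s2,b1) ✗  (t2,b2,s4)→read(s4,b2) ✗  (t3,b1,s3)→read(s3,b1) ✗  (t3,b3,s4)→read(s4,b3) ✗  (t4,b1,s3)→read(s3,b1) ✗  (t4,b2,s4)→read(s4,b2) ✗  (t4,b3,s3)→read(s3,b3) ✓  (t5,b1,s1)→read(s1,b1) ✗  (t5,b1,s4)→read(s4,b1) ✓
Counterexamples (restrictor triples failing the scope): 8.

8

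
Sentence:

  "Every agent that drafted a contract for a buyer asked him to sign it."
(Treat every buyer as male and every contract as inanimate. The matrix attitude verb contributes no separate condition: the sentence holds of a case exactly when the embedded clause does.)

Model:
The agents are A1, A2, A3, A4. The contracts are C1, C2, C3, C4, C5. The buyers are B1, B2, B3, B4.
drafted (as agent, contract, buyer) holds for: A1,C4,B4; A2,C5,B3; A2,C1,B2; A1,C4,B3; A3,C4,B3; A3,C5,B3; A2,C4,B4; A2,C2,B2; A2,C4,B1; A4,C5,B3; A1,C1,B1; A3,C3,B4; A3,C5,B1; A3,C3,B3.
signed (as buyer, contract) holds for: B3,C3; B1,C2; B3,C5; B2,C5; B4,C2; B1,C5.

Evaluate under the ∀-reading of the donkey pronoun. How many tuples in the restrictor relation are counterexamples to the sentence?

9

"him" takes "a buyer" as antecedent and "it" takes "a contract"; both are donkey pronouns co-varying with the restrictor.
Strong reading: for every (a,c,b) with drafted(a,c,b), signed(b,c).
Restrictor triples: (A1,C1,B1)→signed(B1,C1) ✗  (A1,C4,B3)→signed(B3,C4) ✗  (A1,C4,B4)→signed(B4,C4) ✗  (A2,C1,B2)→signed(B2,C1) ✗  (A2,C2,B2)→signed(B2,C2) ✗  (A2,C4,B1)→signed(B1,C4) ✗  (A2,C4,B4)→signed(B4,C4) ✗  (A2,C5,B3)→signed(B3,C5) ✓  (A3,C3,B3)→signed(B3,C3) ✓  (A3,C3,B4)→signed(B4,C3) ✗  (A3,C4,B3)→signed(B3,C4) ✗  (A3,C5,B1)→signed(B1,C5) ✓  (A3,C5,B3)→signed(B3,C5) ✓  (A4,C5,B3)→signed(B3,C5) ✓
Counterexamples (restrictor triples failing the scope): 9.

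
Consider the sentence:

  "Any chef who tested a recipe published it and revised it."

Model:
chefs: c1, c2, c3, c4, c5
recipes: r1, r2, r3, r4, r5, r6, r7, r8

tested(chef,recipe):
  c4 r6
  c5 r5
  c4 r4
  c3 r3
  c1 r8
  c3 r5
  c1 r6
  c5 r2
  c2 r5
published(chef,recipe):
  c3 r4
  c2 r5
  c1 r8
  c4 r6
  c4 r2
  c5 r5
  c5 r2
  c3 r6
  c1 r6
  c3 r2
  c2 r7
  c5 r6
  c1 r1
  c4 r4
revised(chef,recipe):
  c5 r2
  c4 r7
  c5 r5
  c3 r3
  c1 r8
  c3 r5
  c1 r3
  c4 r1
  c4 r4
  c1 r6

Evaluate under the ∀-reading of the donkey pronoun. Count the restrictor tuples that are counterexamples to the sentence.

"it" takes "a recipe" as antecedent — a donkey pronoun bound across the clause boundary.
Strong reading: for every (c,r) with tested(c,r), published(c,r) ∧ revised(c,r).
Restrictor pairs: (c1,r6) ✓  (c1,r8) ✓  (c2,r5) ✗  (c3,r3) ✗  (c3,r5) ✗  (c4,r4) ✓  (c4,r6) ✗  (c5,r2) ✓  (c5,r5) ✓
Counterexamples (restrictor pairs failing the scope): 4.

4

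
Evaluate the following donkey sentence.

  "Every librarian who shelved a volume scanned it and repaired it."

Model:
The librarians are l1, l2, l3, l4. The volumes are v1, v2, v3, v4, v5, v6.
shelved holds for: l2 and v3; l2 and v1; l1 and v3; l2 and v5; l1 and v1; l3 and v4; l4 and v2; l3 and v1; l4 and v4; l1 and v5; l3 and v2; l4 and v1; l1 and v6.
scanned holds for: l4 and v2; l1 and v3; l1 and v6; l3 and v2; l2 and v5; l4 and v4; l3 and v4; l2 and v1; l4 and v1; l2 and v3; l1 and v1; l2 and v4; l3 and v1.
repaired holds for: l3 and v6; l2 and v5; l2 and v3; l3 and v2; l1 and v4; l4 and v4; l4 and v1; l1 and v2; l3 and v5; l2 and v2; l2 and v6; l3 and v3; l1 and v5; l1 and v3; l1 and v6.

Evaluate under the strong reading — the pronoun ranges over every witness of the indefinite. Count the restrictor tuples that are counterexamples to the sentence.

6

"it" takes "a volume" as antecedent — a donkey pronoun bound across the clause boundary.
Strong reading: for every (l,v) with shelved(l,v), scanned(l,v) ∧ repaired(l,v).
Restrictor pairs: (l1,v1) ✗  (l1,v3) ✓  (l1,v5) ✗  (l1,v6) ✓  (l2,v1) ✗  (l2,v3) ✓  (l2,v5) ✓  (l3,v1) ✗  (l3,v2) ✓  (l3,v4) ✗  (l4,v1) ✓  (l4,v2) ✗  (l4,v4) ✓
Counterexamples (restrictor pairs failing the scope): 6.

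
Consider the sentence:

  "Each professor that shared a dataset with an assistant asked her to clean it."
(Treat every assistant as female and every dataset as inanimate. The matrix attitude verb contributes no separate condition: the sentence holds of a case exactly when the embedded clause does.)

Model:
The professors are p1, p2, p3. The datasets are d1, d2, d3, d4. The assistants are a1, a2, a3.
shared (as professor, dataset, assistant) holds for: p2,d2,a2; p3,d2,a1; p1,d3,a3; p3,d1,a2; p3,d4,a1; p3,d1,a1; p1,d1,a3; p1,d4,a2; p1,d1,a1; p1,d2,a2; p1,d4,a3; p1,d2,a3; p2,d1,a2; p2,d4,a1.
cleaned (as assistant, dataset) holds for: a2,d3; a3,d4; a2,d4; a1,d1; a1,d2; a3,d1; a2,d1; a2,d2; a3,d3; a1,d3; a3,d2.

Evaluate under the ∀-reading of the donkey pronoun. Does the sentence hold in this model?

False

"her" takes "an assistant" as antecedent and "it" takes "a dataset"; both are donkey pronouns co-varying with the restrictor.
Strong reading: for every (p,d,a) with shared(p,d,a), cleaned(a,d).
Restrictor triples: (p1,d1,a1)→cleaned(a1,d1) ✓  (p1,d1,a3)→cleaned(a3,d1) ✓  (p1,d2,a2)→cleaned(a2,d2) ✓  (p1,d2,a3)→cleaned(a3,d2) ✓  (p1,d3,a3)→cleaned(a3,d3) ✓  (p1,d4,a2)→cleaned(a2,d4) ✓  (p1,d4,a3)→cleaned(a3,d4) ✓  (p2,d1,a2)→cleaned(a2,d1) ✓  (p2,d2,a2)→cleaned(a2,d2) ✓  (p2,d4,a1)→cleaned(a1,d4) ✗  (p3,d1,a1)→cleaned(a1,d1) ✓  (p3,d1,a2)→cleaned(a2,d1) ✓  (p3,d2,a1)→cleaned(a1,d2) ✓  (p3,d4,a1)→cleaned(a1,d4) ✗
Counterexample: (p2,d4,a1) — cleaned(a1,d4) does not hold.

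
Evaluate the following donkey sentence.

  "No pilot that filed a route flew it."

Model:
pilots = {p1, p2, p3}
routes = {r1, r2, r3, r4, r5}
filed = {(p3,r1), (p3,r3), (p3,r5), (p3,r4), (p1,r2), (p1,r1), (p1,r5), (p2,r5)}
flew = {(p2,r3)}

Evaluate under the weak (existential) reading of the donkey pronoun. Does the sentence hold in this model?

"it" takes "a route" as antecedent — a donkey pronoun bound across the clause boundary.
Truth condition: for no (p,r) with filed(p,r) does flew(p,r) hold.
Restrictor pairs — does the scope hold? (p1,r1):fails  (p1,r2):fails  (p1,r5):fails  (p2,r5):fails  (p3,r1):fails  (p3,r3):fails  (p3,r4):fails  (p3,r5):fails
Scope holds for no restrictor pair, so the sentence is true.

True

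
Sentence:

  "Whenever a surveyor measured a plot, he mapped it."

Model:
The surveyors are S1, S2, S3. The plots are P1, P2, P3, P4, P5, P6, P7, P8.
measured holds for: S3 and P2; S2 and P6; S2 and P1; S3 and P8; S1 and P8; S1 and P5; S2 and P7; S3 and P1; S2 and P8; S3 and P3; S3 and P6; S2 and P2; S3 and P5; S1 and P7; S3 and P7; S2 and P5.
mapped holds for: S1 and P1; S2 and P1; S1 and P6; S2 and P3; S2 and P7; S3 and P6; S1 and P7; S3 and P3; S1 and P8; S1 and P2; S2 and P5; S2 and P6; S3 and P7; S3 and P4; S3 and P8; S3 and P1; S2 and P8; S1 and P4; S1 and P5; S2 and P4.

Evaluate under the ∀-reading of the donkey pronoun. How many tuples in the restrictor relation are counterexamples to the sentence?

3

"it" takes "a plot" as antecedent — a donkey pronoun bound across the clause boundary.
Strong reading: for every (s,p) with measured(s,p), mapped(s,p).
Restrictor pairs: (S1,P5) ✓  (S1,P7) ✓  (S1,P8) ✓  (S2,P1) ✓  (S2,P2) ✗  (S2,P5) ✓  (S2,P6) ✓  (S2,P7) ✓  (S2,P8) ✓  (S3,P1) ✓  (S3,P2) ✗  (S3,P3) ✓  (S3,P5) ✗  (S3,P6) ✓  (S3,P7) ✓  (S3,P8) ✓
Counterexamples (restrictor pairs failing the scope): 3.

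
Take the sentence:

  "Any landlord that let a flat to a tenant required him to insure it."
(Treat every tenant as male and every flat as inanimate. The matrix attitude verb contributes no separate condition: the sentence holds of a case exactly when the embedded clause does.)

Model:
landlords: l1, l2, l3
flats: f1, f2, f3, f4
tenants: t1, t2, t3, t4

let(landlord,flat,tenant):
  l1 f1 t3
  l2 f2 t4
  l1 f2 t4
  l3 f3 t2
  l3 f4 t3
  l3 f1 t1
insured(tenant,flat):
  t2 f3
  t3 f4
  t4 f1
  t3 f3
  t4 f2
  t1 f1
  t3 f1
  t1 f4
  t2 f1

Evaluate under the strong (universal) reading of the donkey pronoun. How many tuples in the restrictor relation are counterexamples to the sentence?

0

"him" takes "a tenant" as antecedent and "it" takes "a flat"; both are donkey pronouns co-varying with the restrictor.
Strong reading: for every (l,f,t) with let(l,f,t), insured(t,f).
Restrictor triples: (l1,f1,t3)→insured(t3,f1) ✓  (l1,f2,t4)→insured(t4,f2) ✓  (l2,f2,t4)→insured(t4,f2) ✓  (l3,f1,t1)→insured(t1,f1) ✓  (l3,f3,t2)→insured(t2,f3) ✓  (l3,f4,t3)→insured(t3,f4) ✓
Counterexamples (restrictor triples failing the scope): 0.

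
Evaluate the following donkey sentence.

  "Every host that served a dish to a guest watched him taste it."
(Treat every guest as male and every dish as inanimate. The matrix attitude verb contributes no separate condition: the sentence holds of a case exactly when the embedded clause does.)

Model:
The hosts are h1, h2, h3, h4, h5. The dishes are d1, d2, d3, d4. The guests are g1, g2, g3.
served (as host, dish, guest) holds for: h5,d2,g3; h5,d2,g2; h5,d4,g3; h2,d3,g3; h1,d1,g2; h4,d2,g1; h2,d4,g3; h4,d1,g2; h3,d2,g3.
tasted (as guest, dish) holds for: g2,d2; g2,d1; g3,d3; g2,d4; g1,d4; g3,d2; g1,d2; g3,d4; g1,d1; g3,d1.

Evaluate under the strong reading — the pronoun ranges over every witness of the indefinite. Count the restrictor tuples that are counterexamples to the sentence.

"him" takes "a guest" as antecedent and "it" takes "a dish"; both are donkey pronouns co-varying with the restrictor.
Strong reading: for every (h,d,g) with served(h,d,g), tasted(g,d).
Restrictor triples: (h1,d1,g2)→tasted(g2,d1) ✓  (h2,d3,g3)→tasted(g3,d3) ✓  (h2,d4,g3)→tasted(g3,d4) ✓  (h3,d2,g3)→tasted(g3,d2) ✓  (h4,d1,g2)→tasted(g2,d1) ✓  (h4,d2,g1)→tasted(g1,d2) ✓  (h5,d2,g2)→tasted(g2,d2) ✓  (h5,d2,g3)→tasted(g3,d2) ✓  (h5,d4,g3)→tasted(g3,d4) ✓
Counterexamples (restrictor triples failing the scope): 0.

0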